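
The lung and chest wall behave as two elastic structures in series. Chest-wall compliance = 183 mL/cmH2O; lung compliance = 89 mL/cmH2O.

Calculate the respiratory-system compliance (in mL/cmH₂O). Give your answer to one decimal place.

59.9

Lung and chest wall are elastances in series: 1/Crs = 1/CL + 1/Ccw.
1/Crs = 1/89 + 1/183 = 0.0167.
Crs = 59.88 mL/cmH2O.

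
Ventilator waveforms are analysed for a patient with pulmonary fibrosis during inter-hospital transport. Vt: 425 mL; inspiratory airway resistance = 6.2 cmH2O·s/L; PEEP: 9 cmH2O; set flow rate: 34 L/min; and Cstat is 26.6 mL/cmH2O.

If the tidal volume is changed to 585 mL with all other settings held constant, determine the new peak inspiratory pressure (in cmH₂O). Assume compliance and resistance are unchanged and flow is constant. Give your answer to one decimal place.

Flow: 34 L/min ÷ 60 = 0.5667 L/s.
PIP = Vt/C + R·V̇ + PEEP (constant-flow equation of motion).
Only the elastic term changes: ΔPIP = ΔVt / C = (585 − 425) / 26.6 = 6.015 cmH2O.
Original PIP = 425/26.6 + 6.2×0.5667 + 9 = 28.491 cmH2O; new PIP = 28.491 + (6.015) = 34.506 cmH2O.

34.5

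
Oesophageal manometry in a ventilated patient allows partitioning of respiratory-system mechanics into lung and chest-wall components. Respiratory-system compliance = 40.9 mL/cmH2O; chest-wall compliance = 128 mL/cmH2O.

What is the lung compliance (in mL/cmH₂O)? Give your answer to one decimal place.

1/CL = 1/Crs − 1/Ccw.
1/CL = 1/40.9 − 1/128 = 0.01664.
CL = 60.096 mL/cmH2O.

60.1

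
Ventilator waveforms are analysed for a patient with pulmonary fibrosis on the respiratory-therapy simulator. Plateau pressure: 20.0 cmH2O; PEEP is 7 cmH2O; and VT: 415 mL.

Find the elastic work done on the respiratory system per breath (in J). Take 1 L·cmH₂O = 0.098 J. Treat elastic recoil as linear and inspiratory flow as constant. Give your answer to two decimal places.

Elastic work ≈ ½ × (Pplat − PEEP) × Vt = 0.5 × (20.0 − 7) × 0.415 L = 0.5 × 13.0 × 0.415 = 2.698 L·cmH2O.
× 0.098 J/(L·cmH2O) → 0.2644 J.

0.26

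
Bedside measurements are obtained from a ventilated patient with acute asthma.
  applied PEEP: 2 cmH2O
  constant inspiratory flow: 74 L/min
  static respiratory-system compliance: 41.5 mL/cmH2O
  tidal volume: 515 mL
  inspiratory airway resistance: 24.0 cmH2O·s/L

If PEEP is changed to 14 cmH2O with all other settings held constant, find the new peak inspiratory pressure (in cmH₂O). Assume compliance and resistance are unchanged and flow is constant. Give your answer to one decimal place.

Flow: 74 L/min ÷ 60 = 1.2333 L/s.
PIP = Vt/C + R·V̇ + PEEP (constant-flow equation of motion).
Only the baseline term changes: ΔPIP = ΔPEEP = 14 − 2 = 12.0 cmH2O.
Original PIP = 515/41.5 + 24.0×1.2333 + 2 = 44.009 cmH2O; new PIP = 44.009 + (12.0) = 56.009 cmH2O.

56.0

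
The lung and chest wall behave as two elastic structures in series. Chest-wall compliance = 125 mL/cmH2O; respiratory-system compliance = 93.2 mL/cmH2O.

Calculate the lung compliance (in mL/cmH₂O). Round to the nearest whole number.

1/CL = 1/Crs − 1/Ccw.
1/CL = 1/93.2 − 1/125 = 0.00273.
CL = 366.3 mL/cmH2O.

366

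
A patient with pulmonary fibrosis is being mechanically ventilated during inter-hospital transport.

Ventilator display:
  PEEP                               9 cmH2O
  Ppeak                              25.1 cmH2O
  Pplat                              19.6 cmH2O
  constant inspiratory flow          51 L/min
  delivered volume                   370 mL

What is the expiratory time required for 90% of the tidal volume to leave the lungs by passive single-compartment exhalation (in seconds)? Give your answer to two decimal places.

Flow: 51 L/min ÷ 60 = 0.85 L/s.
R = (PIP − Pplat)/V̇ = (25.1 − 19.6) / 0.85 = 5.5/0.85 = 6.471 cmH2O·s/L.
C = Vt/(Pplat − PEEP) = 370.0 / (19.6 − 9) = 370.0/10.6 = 34.906 mL/cmH2O.
τ = R × C = 6.471 × 0.03491 L/cmH2O = 0.2259 s.
t = −τ·ln(1 − 0.90) = −0.2259·ln(0.1) = 0.5202 s.

0.52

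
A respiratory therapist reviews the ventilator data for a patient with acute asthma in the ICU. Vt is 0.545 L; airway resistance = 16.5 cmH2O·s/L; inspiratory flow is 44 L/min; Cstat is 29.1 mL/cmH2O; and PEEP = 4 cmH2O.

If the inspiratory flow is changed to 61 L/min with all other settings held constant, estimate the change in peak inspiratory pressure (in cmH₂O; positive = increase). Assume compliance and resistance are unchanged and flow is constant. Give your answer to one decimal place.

Flow: 44 L/min ÷ 60 = 0.7333 L/s.
New flow: 61 L/min ÷ 60 = 1.0167 L/s.
PIP = Vt/C + R·V̇ + PEEP (constant-flow equation of motion).
Only the resistive term changes: ΔPIP = R × ΔV̇ = 16.5 × (1.0167 − 0.7333) = 16.5 × 0.2834 = 4.676 cmH2O.

4.7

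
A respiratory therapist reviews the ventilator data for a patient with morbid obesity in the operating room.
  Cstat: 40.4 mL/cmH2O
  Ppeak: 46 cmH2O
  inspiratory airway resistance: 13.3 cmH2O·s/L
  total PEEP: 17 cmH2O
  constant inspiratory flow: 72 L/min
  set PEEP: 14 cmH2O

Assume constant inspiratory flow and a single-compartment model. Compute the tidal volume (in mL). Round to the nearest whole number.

527

Flow: 72 L/min ÷ 60 = 1.2 L/s.
Total PEEP = 17 cmH2O (set 14 + intrinsic 3); this is the baseline alveolar pressure.
Equation of motion (constant flow): PIP = Vt/C + R·V̇ + PEEP.
Vt/C = PIP − R·V̇ − PEEP = 46 − 15.96 − 17 = 13.04 cmH2O.
Vt = C × 13.04 = 40.4 × 13.04 = 526.82 mL.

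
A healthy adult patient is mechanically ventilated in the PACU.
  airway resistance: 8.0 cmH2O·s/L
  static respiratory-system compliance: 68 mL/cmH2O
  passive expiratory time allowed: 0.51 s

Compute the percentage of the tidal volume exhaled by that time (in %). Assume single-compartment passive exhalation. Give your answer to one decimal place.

60.8

τ = R × C = 8.0 × 68 mL/cmH2O = 8.0 × 0.068 L/cmH2O = 0.544 s.
Passive exhalation: V(t)/V₀ = e^(−t/τ) = e^(−0.51/0.544) = 0.3916.
Fraction exhaled = 1 − 0.3916 = 0.6084 → 60.84%.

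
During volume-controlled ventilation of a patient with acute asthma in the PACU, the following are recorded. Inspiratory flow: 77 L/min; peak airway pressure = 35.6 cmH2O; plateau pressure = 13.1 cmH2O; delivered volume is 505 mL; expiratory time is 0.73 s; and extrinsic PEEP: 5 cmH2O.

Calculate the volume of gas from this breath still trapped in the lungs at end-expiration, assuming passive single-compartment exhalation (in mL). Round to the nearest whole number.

259

Flow: 77 L/min ÷ 60 = 1.2833 L/s.
R = (PIP − Pplat)/V̇ = (35.6 − 13.1) / 1.2833 = 22.5/1.2833 = 17.533 cmH2O·s/L.
C = Vt/(Pplat − PEEP) = 505.0 / (13.1 − 5) = 505.0/8.1 = 62.346 mL/cmH2O.
τ = R × C = 17.533 × 0.06235 L/cmH2O = 1.093 s.
Fraction remaining = e^(−Te/τ) = e^(−0.73/1.093) = 0.5128.
Trapped volume = 505.0 × 0.5128 = 258.96 mL.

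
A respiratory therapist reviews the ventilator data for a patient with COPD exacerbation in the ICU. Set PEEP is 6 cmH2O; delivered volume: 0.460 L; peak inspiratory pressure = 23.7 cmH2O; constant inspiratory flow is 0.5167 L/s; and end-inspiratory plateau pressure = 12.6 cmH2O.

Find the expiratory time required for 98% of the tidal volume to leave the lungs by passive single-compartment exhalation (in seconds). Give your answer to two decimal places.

5.86

R = (PIP − Pplat)/V̇ = (23.7 − 12.6) / 0.5167 = 11.1/0.5167 = 21.482 cmH2O·s/L.
C = Vt/(Pplat − PEEP) = 460.0 / (12.6 − 6) = 460.0/6.6 = 69.697 mL/cmH2O.
τ = R × C = 21.482 × 0.0697 L/cmH2O = 1.497 s.
t = −τ·ln(1 − 0.98) = −1.497·ln(0.02) = 5.856 s.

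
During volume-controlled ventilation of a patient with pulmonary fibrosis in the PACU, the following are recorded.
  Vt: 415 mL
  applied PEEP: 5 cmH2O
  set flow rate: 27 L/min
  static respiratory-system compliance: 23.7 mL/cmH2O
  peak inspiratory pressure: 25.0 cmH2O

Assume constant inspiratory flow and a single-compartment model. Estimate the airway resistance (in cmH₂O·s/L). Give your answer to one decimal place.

Flow: 27 L/min ÷ 60 = 0.45 L/s.
Equation of motion (constant flow): PIP = Vt/C + R·V̇ + PEEP.
R·V̇ = PIP − Vt/C − PEEP = 25.0 − 415/23.7 − 5 = 25.0 − 17.511 − 5 = 2.489 cmH2O.
R = 2.489 / 0.45 = 5.531 cmH2O·s/L.

5.5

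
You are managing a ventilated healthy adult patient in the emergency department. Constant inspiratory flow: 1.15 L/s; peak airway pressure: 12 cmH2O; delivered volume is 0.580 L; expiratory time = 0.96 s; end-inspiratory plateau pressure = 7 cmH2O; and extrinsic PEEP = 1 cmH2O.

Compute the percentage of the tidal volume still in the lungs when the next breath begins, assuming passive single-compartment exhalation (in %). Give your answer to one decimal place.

10.2

R = (PIP − Pplat)/V̇ = (12 − 7) / 1.15 = 5.0/1.15 = 4.348 cmH2O·s/L.
C = Vt/(Pplat − PEEP) = 580.0 / (7 − 1) = 580.0/6.0 = 96.667 mL/cmH2O.
τ = R × C = 4.348 × 0.09667 L/cmH2O = 0.4203 s.
Fraction remaining at end-expiration = e^(−Te/τ) = e^(−0.96/0.4203) = 0.1019 → 10.19%.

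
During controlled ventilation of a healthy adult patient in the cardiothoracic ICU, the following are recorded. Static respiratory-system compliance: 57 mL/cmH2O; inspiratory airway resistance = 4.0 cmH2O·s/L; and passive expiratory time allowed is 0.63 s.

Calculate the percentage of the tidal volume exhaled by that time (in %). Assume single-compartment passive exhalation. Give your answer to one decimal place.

93.7

τ = R × C = 4.0 × 57 mL/cmH2O = 4.0 × 0.057 L/cmH2O = 0.228 s.
Passive exhalation: V(t)/V₀ = e^(−t/τ) = e^(−0.63/0.228) = 0.06309.
Fraction exhaled = 1 − 0.06309 = 0.9369 → 93.69%.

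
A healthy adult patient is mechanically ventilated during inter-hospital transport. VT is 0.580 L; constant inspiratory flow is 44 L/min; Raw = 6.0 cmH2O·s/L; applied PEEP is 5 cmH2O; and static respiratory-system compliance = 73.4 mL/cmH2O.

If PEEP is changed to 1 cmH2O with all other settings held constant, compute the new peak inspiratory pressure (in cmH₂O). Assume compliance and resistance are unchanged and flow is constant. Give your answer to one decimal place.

Flow: 44 L/min ÷ 60 = 0.7333 L/s.
PIP = Vt/C + R·V̇ + PEEP (constant-flow equation of motion).
Only the baseline term changes: ΔPIP = ΔPEEP = 1 − 5 = -4.0 cmH2O.
Original PIP = 580/73.4 + 6.0×0.7333 + 5 = 17.302 cmH2O; new PIP = 17.302 + (-4.0) = 13.302 cmH2O.

13.3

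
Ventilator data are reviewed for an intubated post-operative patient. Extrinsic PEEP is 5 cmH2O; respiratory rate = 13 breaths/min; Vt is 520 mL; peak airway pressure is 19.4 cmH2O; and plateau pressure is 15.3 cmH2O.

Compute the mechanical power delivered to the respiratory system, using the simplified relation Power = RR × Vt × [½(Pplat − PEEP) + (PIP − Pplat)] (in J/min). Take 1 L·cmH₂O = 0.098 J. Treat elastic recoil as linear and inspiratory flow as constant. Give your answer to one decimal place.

Per-breath work = Vt × [½(Pplat−PEEP) + (PIP−Pplat)] = 0.520 × [0.5×10.3 + 4.1] = 0.520 × 9.25 = 4.81 L·cmH2O.
Power = 13 × 4.81 = 62.53 L·cmH2O/min.
× 0.098 J/(L·cmH2O) → 6.128 J/min.

6.1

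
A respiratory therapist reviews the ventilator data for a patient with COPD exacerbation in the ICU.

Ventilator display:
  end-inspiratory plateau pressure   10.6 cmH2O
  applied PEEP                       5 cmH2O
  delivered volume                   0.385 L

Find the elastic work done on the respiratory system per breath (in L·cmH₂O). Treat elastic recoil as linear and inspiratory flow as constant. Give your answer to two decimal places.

Elastic work ≈ ½ × (Pplat − PEEP) × Vt = 0.5 × (10.6 − 5) × 0.385 L = 0.5 × 5.6 × 0.385 = 1.078 L·cmH2O.

1.08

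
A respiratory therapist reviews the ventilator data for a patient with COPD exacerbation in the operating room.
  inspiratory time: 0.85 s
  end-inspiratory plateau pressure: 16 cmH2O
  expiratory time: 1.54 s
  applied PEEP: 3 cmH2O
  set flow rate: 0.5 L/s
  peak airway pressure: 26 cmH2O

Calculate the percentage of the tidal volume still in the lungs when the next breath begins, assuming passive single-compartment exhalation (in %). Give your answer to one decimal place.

9.5

Vt = flow × Ti = 0.5 L/s × 0.85 s × 1000 mL/L = 425.0 mL.
R = (PIP − Pplat)/V̇ = (26 − 16) / 0.5 = 10.0/0.5 = 20.0 cmH2O·s/L.
C = Vt/(Pplat − PEEP) = 425.0 / (16 − 3) = 425.0/13.0 = 32.692 mL/cmH2O.
τ = R × C = 20.0 × 0.03269 L/cmH2O = 0.6538 s.
Fraction remaining at end-expiration = e^(−Te/τ) = e^(−1.54/0.6538) = 0.09485 → 9.485%.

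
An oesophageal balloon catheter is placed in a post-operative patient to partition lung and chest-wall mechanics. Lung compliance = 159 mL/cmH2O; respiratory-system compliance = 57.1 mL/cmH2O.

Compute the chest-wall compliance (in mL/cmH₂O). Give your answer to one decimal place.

89.1

1/Ccw = 1/Crs − 1/CL.
1/Ccw = 1/57.1 − 1/159 = 0.01122.
Ccw = 89.127 mL/cmH2O.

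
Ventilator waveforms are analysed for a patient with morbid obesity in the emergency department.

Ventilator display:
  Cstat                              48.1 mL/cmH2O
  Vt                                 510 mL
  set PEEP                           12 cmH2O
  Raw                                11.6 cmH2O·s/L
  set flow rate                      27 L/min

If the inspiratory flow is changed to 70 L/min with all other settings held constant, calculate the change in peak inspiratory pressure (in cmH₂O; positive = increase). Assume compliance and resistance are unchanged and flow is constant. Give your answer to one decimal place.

Flow: 27 L/min ÷ 60 = 0.45 L/s.
New flow: 70 L/min ÷ 60 = 1.1667 L/s.
PIP = Vt/C + R·V̇ + PEEP (constant-flow equation of motion).
Only the resistive term changes: ΔPIP = R × ΔV̇ = 11.6 × (1.1667 − 0.45) = 11.6 × 0.7167 = 8.314 cmH2O.

8.3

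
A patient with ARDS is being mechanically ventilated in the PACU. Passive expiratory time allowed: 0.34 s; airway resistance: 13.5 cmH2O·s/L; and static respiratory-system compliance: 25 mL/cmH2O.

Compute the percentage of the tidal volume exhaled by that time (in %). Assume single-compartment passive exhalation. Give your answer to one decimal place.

τ = R × C = 13.5 × 25 mL/cmH2O = 13.5 × 0.025 L/cmH2O = 0.3375 s.
Passive exhalation: V(t)/V₀ = e^(−t/τ) = e^(−0.34/0.3375) = 0.3652.
Fraction exhaled = 1 − 0.3652 = 0.6348 → 63.48%.

63.5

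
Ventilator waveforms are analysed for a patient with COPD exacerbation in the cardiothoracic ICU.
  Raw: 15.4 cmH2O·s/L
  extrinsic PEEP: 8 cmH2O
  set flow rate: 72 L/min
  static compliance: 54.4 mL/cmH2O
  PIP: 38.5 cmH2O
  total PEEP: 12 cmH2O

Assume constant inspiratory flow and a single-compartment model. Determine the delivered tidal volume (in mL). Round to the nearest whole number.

436

Flow: 72 L/min ÷ 60 = 1.2 L/s.
Total PEEP = 12 cmH2O (set 8 + intrinsic 4); this is the baseline alveolar pressure.
Equation of motion (constant flow): PIP = Vt/C + R·V̇ + PEEP.
Vt/C = PIP − R·V̇ − PEEP = 38.5 − 18.48 − 12 = 8.02 cmH2O.
Vt = C × 8.02 = 54.4 × 8.02 = 436.29 mL.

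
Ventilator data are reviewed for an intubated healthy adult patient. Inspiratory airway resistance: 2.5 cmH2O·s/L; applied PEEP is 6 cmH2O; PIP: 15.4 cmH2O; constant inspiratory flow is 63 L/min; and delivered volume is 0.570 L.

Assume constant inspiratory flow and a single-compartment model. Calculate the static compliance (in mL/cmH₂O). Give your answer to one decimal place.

Flow: 63 L/min ÷ 60 = 1.05 L/s.
Equation of motion (constant flow): PIP = Vt/C + R·V̇ + PEEP.
Vt/C = PIP − R·V̇ − PEEP = 15.4 − 2.5×1.05 − 6 = 15.4 − 2.625 − 6 = 6.775 cmH2O.
C = Vt / 6.775 = 570 / 6.775 = 84.133 mL/cmH2O.

84.1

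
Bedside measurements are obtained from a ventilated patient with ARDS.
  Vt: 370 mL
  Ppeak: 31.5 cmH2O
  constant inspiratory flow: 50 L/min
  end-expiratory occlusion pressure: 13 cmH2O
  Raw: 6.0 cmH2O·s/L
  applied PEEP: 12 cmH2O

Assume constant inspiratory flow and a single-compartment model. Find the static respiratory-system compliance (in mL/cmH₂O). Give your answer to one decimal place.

Flow: 50 L/min ÷ 60 = 0.8333 L/s.
Total PEEP = 13 cmH2O (set 12 + intrinsic 1); this is the baseline alveolar pressure.
Equation of motion (constant flow): PIP = Vt/C + R·V̇ + PEEP.
Vt/C = PIP − R·V̇ − PEEP = 31.5 − 6.0×0.8333 − 13 = 31.5 − 5.0 − 13 = 13.5 cmH2O.
C = Vt / 13.5 = 370 / 13.5 = 27.407 mL/cmH2O.

27.4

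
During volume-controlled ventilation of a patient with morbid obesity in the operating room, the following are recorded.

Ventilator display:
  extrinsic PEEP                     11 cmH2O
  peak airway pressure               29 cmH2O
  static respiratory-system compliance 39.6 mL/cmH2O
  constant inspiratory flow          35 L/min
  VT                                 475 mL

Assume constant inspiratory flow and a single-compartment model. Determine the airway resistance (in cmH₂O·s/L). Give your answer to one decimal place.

Flow: 35 L/min ÷ 60 = 0.5833 L/s.
Equation of motion (constant flow): PIP = Vt/C + R·V̇ + PEEP.
R·V̇ = PIP − Vt/C − PEEP = 29 − 475/39.6 − 11 = 29 − 11.995 − 11 = 6.005 cmH2O.
R = 6.005 / 0.5833 = 10.295 cmH2O·s/L.

10.3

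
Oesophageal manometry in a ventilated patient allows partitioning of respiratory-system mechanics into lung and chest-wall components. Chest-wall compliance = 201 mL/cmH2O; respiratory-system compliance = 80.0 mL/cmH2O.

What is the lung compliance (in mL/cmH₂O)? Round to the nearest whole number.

133

1/CL = 1/Crs − 1/Ccw.
1/CL = 1/80.0 − 1/201 = 0.007525.
CL = 132.89 mL/cmH2O.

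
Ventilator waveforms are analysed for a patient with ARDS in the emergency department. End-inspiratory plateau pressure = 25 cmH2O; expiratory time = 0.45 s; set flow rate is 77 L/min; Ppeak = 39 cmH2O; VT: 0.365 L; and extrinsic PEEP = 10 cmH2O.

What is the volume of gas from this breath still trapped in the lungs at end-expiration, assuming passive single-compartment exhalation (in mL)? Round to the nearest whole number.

Flow: 77 L/min ÷ 60 = 1.2833 L/s.
R = (PIP − Pplat)/V̇ = (39 − 25) / 1.2833 = 14.0/1.2833 = 10.909 cmH2O·s/L.
C = Vt/(Pplat − PEEP) = 365.0 / (25 − 10) = 365.0/15.0 = 24.333 mL/cmH2O.
τ = R × C = 10.909 × 0.02433 L/cmH2O = 0.2654 s.
Fraction remaining = e^(−Te/τ) = e^(−0.45/0.2654) = 0.1835.
Trapped volume = 365.0 × 0.1835 = 66.978 mL.

67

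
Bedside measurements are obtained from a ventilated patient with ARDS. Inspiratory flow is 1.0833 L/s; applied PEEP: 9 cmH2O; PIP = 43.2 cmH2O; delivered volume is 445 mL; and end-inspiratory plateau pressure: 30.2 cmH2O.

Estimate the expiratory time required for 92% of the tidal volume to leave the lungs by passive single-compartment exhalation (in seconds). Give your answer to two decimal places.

R = (PIP − Pplat)/V̇ = (43.2 − 30.2) / 1.0833 = 13.0/1.0833 = 12.0 cmH2O·s/L.
C = Vt/(Pplat − PEEP) = 445.0 / (30.2 − 9) = 445.0/21.2 = 20.991 mL/cmH2O.
τ = R × C = 12.0 × 0.02099 L/cmH2O = 0.2519 s.
t = −τ·ln(1 − 0.92) = −0.2519·ln(0.08) = 0.6362 s.

0.64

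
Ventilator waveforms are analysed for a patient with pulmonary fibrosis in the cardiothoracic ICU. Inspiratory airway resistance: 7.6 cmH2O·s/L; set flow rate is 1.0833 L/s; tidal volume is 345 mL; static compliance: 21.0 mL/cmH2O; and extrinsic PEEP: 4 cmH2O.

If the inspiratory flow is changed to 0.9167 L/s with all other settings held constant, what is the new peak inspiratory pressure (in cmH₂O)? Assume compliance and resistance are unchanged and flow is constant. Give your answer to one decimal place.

27.4

PIP = Vt/C + R·V̇ + PEEP (constant-flow equation of motion).
Only the resistive term changes: ΔPIP = R × ΔV̇ = 7.6 × (0.9167 − 1.0833) = 7.6 × -0.1666 = -1.266 cmH2O.
Original PIP = 345/21.0 + 7.6×1.0833 + 4 = 28.662 cmH2O; new PIP = 28.662 + (-1.266) = 27.396 cmH2O.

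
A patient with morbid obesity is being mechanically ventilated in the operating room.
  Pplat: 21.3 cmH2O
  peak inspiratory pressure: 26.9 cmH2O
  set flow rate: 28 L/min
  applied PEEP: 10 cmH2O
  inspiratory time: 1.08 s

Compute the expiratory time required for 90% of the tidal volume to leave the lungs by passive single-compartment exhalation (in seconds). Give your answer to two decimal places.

1.23

Flow: 28 L/min ÷ 60 = 0.4667 L/s.
Vt = flow × Ti = 0.4667 L/s × 1.08 s × 1000 mL/L = 504.04 mL.
R = (PIP − Pplat)/V̇ = (26.9 − 21.3) / 0.4667 = 5.6/0.4667 = 11.999 cmH2O·s/L.
C = Vt/(Pplat − PEEP) = 504.04 / (21.3 − 10) = 504.04/11.3 = 44.605 mL/cmH2O.
τ = R × C = 11.999 × 0.04461 L/cmH2O = 0.5353 s.
t = −τ·ln(1 − 0.90) = −0.5353·ln(0.1) = 1.233 s.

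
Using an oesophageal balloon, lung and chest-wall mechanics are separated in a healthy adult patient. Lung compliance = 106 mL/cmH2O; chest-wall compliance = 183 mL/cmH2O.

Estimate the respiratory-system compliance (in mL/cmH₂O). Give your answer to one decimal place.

Lung and chest wall are elastances in series: 1/Crs = 1/CL + 1/Ccw.
1/Crs = 1/106 + 1/183 = 0.0149.
Crs = 67.114 mL/cmH2O.

67.1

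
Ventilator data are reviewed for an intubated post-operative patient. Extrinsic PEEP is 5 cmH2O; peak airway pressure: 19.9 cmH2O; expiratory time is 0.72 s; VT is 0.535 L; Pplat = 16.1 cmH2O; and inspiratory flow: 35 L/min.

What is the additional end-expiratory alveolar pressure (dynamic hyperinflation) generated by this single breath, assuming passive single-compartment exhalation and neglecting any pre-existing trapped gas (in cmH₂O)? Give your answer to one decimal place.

Flow: 35 L/min ÷ 60 = 0.5833 L/s.
R = (PIP − Pplat)/V̇ = (19.9 − 16.1) / 0.5833 = 3.8/0.5833 = 6.515 cmH2O·s/L.
C = Vt/(Pplat − PEEP) = 535.0 / (16.1 − 5) = 535.0/11.1 = 48.198 mL/cmH2O.
τ = R × C = 6.515 × 0.0482 L/cmH2O = 0.314 s.
Fraction remaining = e^(−Te/τ) = e^(−0.72/0.314) = 0.101; trapped volume = 535.0 × 0.101 = 54.035 mL.
Additional alveolar pressure from trapping ≈ V_trapped / C = 54.035 / 48.198 = 1.121 cmH2O.

1.1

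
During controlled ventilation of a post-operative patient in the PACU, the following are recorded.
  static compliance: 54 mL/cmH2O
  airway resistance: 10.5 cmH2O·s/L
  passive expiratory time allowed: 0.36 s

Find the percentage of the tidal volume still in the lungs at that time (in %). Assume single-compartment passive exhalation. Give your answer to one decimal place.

τ = R × C = 10.5 × 54 mL/cmH2O = 10.5 × 0.054 L/cmH2O = 0.567 s.
Passive exhalation: V(t)/V₀ = e^(−t/τ) = e^(−0.36/0.567) = 0.53.
Fraction remaining = 0.53 → 53.0%.

53.0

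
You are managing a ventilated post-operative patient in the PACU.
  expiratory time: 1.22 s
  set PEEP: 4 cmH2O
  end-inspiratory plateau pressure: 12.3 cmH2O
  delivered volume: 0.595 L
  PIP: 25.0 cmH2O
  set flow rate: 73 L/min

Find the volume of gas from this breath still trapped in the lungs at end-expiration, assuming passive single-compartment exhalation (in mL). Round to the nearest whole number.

Flow: 73 L/min ÷ 60 = 1.2167 L/s.
R = (PIP − Pplat)/V̇ = (25.0 − 12.3) / 1.2167 = 12.7/1.2167 = 10.438 cmH2O·s/L.
C = Vt/(Pplat − PEEP) = 595.0 / (12.3 − 4) = 595.0/8.3 = 71.687 mL/cmH2O.
τ = R × C = 10.438 × 0.07169 L/cmH2O = 0.7483 s.
Fraction remaining = e^(−Te/τ) = e^(−1.22/0.7483) = 0.1959.
Trapped volume = 595.0 × 0.1959 = 116.56 mL.

117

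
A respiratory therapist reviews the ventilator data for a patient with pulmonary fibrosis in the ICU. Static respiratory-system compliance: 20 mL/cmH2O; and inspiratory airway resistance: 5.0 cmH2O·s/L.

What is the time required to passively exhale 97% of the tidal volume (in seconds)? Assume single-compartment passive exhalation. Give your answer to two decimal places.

τ = R × C = 5.0 × 20 mL/cmH2O = 5.0 × 0.020 L/cmH2O = 0.1 s.
Exhaled fraction f = 1 − e^(−t/τ) → t = −τ·ln(1 − f) = −0.1·ln(0.03) = 0.3507 s.

0.35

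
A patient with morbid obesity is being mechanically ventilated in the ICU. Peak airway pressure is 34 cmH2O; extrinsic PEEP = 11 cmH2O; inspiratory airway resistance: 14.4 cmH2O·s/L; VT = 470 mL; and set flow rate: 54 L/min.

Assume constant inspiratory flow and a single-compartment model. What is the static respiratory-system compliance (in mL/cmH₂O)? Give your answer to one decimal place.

46.8

Flow: 54 L/min ÷ 60 = 0.9 L/s.
Equation of motion (constant flow): PIP = Vt/C + R·V̇ + PEEP.
Vt/C = PIP − R·V̇ − PEEP = 34 − 14.4×0.9 − 11 = 34 − 12.96 − 11 = 10.04 cmH2O.
C = Vt / 10.04 = 470 / 10.04 = 46.813 mL/cmH2O.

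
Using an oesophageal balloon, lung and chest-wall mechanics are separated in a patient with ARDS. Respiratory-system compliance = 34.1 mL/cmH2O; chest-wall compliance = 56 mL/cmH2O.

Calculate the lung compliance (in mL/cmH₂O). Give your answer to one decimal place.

87.2

1/CL = 1/Crs − 1/Ccw.
1/CL = 1/34.1 − 1/56 = 0.01147.
CL = 87.184 mL/cmH2O.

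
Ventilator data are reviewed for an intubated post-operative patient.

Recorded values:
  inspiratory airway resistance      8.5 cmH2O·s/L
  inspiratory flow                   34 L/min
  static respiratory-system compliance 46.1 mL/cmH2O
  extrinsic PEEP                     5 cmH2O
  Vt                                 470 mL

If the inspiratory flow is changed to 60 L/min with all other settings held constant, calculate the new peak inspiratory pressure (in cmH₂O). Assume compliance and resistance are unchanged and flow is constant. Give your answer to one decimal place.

Flow: 34 L/min ÷ 60 = 0.5667 L/s.
New flow: 60 L/min ÷ 60 = 1 L/s.
PIP = Vt/C + R·V̇ + PEEP (constant-flow equation of motion).
Only the resistive term changes: ΔPIP = R × ΔV̇ = 8.5 × (1 − 0.5667) = 8.5 × 0.4333 = 3.683 cmH2O.
Original PIP = 470/46.1 + 8.5×0.5667 + 5 = 20.012 cmH2O; new PIP = 20.012 + (3.683) = 23.695 cmH2O.

23.7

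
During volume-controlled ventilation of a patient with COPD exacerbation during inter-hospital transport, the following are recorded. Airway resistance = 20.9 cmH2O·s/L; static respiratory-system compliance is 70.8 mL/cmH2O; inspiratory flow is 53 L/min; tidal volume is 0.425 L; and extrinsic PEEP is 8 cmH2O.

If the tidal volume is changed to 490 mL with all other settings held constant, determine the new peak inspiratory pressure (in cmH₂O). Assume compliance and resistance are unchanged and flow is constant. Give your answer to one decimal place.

33.4

Flow: 53 L/min ÷ 60 = 0.8833 L/s.
PIP = Vt/C + R·V̇ + PEEP (constant-flow equation of motion).
Only the elastic term changes: ΔPIP = ΔVt / C = (490 − 425) / 70.8 = 0.9181 cmH2O.
Original PIP = 425/70.8 + 20.9×0.8833 + 8 = 32.464 cmH2O; new PIP = 32.464 + (0.9181) = 33.382 cmH2O.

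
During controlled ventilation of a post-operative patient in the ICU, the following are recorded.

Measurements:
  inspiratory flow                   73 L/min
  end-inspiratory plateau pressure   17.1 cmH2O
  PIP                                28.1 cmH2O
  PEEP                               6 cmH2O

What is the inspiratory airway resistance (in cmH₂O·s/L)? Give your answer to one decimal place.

Flow: 73 L/min ÷ 60 = 1.2167 L/s.
Raw = (PIP − Pplat) / flow = (28.1 − 17.1) / 1.2167 = 11.0 / 1.2167 = 9.041 cmH2O·s/L.

9.0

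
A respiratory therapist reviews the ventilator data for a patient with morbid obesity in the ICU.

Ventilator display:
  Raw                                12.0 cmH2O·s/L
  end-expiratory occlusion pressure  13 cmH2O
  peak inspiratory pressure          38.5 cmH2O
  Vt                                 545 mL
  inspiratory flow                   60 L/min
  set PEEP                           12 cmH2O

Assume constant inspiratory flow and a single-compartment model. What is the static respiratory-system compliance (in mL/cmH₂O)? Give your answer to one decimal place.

Flow: 60 L/min ÷ 60 = 1 L/s.
Total PEEP = 13 cmH2O (set 12 + intrinsic 1); this is the baseline alveolar pressure.
Equation of motion (constant flow): PIP = Vt/C + R·V̇ + PEEP.
Vt/C = PIP − R·V̇ − PEEP = 38.5 − 12.0×1 − 13 = 38.5 − 12.0 − 13 = 13.5 cmH2O.
C = Vt / 13.5 = 545 / 13.5 = 40.37 mL/cmH2O.

40.4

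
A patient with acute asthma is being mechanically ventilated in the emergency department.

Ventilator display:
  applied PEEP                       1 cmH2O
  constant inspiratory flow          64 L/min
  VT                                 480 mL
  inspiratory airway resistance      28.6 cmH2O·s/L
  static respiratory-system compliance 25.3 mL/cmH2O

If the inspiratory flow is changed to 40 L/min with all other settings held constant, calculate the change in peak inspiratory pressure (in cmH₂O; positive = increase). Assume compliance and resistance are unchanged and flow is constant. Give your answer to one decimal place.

Flow: 64 L/min ÷ 60 = 1.0667 L/s.
New flow: 40 L/min ÷ 60 = 0.6667 L/s.
PIP = Vt/C + R·V̇ + PEEP (constant-flow equation of motion).
Only the resistive term changes: ΔPIP = R × ΔV̇ = 28.6 × (0.6667 − 1.0667) = 28.6 × -0.4 = -11.44 cmH2O.

-11.4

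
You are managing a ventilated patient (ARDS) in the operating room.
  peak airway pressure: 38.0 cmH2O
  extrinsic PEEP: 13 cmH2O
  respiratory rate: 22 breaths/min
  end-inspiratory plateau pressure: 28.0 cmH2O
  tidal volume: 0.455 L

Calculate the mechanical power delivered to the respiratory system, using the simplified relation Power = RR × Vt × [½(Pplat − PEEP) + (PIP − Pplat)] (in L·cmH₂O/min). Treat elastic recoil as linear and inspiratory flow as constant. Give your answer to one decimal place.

Per-breath work = Vt × [½(Pplat−PEEP) + (PIP−Pplat)] = 0.455 × [0.5×15.0 + 10.0] = 0.455 × 17.5 = 7.963 L·cmH2O.
Power = 22 × 7.963 = 175.19 L·cmH2O/min.

175.2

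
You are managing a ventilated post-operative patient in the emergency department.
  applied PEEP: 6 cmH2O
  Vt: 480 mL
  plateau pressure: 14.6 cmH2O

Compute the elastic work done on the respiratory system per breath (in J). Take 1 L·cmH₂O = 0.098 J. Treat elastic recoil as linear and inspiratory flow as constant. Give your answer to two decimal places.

Elastic work ≈ ½ × (Pplat − PEEP) × Vt = 0.5 × (14.6 − 6) × 0.480 L = 0.5 × 8.6 × 0.480 = 2.064 L·cmH2O.
× 0.098 J/(L·cmH2O) → 0.2023 J.

0.20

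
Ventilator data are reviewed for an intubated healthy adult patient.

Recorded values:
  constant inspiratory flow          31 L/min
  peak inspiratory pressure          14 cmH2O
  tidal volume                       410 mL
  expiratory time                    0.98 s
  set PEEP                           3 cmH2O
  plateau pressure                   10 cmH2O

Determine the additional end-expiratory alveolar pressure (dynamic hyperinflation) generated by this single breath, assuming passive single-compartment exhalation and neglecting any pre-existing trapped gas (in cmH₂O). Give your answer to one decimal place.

0.8

Flow: 31 L/min ÷ 60 = 0.5167 L/s.
R = (PIP − Pplat)/V̇ = (14 − 10) / 0.5167 = 4.0/0.5167 = 7.741 cmH2O·s/L.
C = Vt/(Pplat − PEEP) = 410.0 / (10 − 3) = 410.0/7.0 = 58.571 mL/cmH2O.
τ = R × C = 7.741 × 0.05857 L/cmH2O = 0.4534 s.
Fraction remaining = e^(−Te/τ) = e^(−0.98/0.4534) = 0.1152; trapped volume = 410.0 × 0.1152 = 47.232 mL.
Additional alveolar pressure from trapping ≈ V_trapped / C = 47.232 / 58.571 = 0.8064 cmH2O.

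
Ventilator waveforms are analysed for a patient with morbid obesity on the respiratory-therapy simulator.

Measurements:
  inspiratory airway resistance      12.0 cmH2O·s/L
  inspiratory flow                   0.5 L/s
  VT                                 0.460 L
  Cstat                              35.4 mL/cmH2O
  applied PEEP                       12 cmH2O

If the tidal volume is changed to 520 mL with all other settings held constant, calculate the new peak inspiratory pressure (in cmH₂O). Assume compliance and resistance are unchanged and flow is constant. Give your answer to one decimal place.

PIP = Vt/C + R·V̇ + PEEP (constant-flow equation of motion).
Only the elastic term changes: ΔPIP = ΔVt / C = (520 − 460) / 35.4 = 1.695 cmH2O.
Original PIP = 460/35.4 + 12.0×0.5 + 12 = 30.994 cmH2O; new PIP = 30.994 + (1.695) = 32.689 cmH2O.

32.7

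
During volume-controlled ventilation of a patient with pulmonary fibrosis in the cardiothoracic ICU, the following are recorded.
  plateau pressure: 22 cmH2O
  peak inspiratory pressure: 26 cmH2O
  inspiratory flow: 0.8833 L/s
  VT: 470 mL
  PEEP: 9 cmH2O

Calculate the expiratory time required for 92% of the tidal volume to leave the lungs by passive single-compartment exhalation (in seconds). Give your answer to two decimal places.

0.41

R = (PIP − Pplat)/V̇ = (26 − 22) / 0.8833 = 4.0/0.8833 = 4.528 cmH2O·s/L.
C = Vt/(Pplat − PEEP) = 470.0 / (22 − 9) = 470.0/13.0 = 36.154 mL/cmH2O.
τ = R × C = 4.528 × 0.03615 L/cmH2O = 0.1637 s.
t = −τ·ln(1 − 0.92) = −0.1637·ln(0.08) = 0.4135 s.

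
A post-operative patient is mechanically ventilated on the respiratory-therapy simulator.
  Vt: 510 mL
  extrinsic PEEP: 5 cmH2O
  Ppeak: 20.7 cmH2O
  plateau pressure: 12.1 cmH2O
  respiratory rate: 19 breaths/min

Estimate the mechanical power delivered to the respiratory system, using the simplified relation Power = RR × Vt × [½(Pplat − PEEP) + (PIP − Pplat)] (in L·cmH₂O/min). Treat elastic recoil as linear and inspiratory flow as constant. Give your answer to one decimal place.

117.7

Per-breath work = Vt × [½(Pplat−PEEP) + (PIP−Pplat)] = 0.510 × [0.5×7.1 + 8.6] = 0.510 × 12.15 = 6.197 L·cmH2O.
Power = 19 × 6.197 = 117.74 L·cmH2O/min.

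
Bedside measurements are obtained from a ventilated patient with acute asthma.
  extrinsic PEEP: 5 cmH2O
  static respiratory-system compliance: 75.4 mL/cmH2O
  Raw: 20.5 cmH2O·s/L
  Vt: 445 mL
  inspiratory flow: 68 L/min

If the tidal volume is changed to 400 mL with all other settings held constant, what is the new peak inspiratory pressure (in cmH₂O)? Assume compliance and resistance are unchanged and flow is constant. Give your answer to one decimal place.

33.5

Flow: 68 L/min ÷ 60 = 1.1333 L/s.
PIP = Vt/C + R·V̇ + PEEP (constant-flow equation of motion).
Only the elastic term changes: ΔPIP = ΔVt / C = (400 − 445) / 75.4 = -0.5968 cmH2O.
Original PIP = 445/75.4 + 20.5×1.1333 + 5 = 34.135 cmH2O; new PIP = 34.135 + (-0.5968) = 33.538 cmH2O.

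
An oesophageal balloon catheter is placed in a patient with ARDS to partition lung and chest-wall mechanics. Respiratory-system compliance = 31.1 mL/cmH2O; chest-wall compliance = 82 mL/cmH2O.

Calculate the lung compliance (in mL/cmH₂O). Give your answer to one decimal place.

50.1

1/CL = 1/Crs − 1/Ccw.
1/CL = 1/31.1 − 1/82 = 0.01996.
CL = 50.1 mL/cmH2O.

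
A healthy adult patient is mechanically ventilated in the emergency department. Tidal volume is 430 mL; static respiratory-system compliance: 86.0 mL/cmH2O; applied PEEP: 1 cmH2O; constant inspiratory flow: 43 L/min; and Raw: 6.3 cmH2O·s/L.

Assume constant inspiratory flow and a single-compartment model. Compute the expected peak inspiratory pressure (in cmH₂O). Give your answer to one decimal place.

10.5

Flow: 43 L/min ÷ 60 = 0.7167 L/s.
Equation of motion (constant flow): PIP = Vt/C + R·V̇ + PEEP.
PIP = 430/86.0 + 6.3×0.7167 + 1 = 5.0 + 4.515 + 1 = 10.515 cmH2O.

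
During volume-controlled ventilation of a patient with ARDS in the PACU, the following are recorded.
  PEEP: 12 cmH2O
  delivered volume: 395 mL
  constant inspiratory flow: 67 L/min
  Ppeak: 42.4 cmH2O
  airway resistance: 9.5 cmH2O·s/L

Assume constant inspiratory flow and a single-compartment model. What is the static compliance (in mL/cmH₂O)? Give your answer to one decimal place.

Flow: 67 L/min ÷ 60 = 1.1167 L/s.
Equation of motion (constant flow): PIP = Vt/C + R·V̇ + PEEP.
Vt/C = PIP − R·V̇ − PEEP = 42.4 − 9.5×1.1167 − 12 = 42.4 − 10.609 − 12 = 19.791 cmH2O.
C = Vt / 19.791 = 395 / 19.791 = 19.959 mL/cmH2O.

20.0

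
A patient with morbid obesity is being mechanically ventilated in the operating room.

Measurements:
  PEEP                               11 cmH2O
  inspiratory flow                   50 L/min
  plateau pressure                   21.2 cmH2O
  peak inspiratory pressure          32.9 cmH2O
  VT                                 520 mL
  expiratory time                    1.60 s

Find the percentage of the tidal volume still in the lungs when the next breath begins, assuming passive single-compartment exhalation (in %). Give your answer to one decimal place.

Flow: 50 L/min ÷ 60 = 0.8333 L/s.
R = (PIP − Pplat)/V̇ = (32.9 − 21.2) / 0.8333 = 11.7/0.8333 = 14.041 cmH2O·s/L.
C = Vt/(Pplat − PEEP) = 520.0 / (21.2 − 11) = 520.0/10.2 = 50.98 mL/cmH2O.
τ = R × C = 14.041 × 0.05098 L/cmH2O = 0.7158 s.
Fraction remaining at end-expiration = e^(−Te/τ) = e^(−1.60/0.7158) = 0.107 → 10.7%.

10.7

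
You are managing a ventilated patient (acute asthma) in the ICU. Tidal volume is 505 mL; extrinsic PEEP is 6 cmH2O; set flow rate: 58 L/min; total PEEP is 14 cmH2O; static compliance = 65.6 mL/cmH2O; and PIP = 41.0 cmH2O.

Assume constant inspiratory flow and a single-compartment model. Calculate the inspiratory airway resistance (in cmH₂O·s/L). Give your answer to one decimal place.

20.0

Flow: 58 L/min ÷ 60 = 0.9667 L/s.
Total PEEP = 14 cmH2O (set 6 + intrinsic 8); this is the baseline alveolar pressure.
Equation of motion (constant flow): PIP = Vt/C + R·V̇ + PEEP.
R·V̇ = PIP − Vt/C − PEEP = 41.0 − 505/65.6 − 14 = 41.0 − 7.698 − 14 = 19.302 cmH2O.
R = 19.302 / 0.9667 = 19.967 cmH2O·s/L.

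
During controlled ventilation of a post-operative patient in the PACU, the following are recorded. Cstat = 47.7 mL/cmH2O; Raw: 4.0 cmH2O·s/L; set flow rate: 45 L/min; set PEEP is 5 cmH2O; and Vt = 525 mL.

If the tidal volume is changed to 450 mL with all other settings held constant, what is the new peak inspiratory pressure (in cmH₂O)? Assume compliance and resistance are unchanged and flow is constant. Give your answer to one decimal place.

17.4

Flow: 45 L/min ÷ 60 = 0.75 L/s.
PIP = Vt/C + R·V̇ + PEEP (constant-flow equation of motion).
Only the elastic term changes: ΔPIP = ΔVt / C = (450 − 525) / 47.7 = -1.572 cmH2O.
Original PIP = 525/47.7 + 4.0×0.75 + 5 = 19.006 cmH2O; new PIP = 19.006 + (-1.572) = 17.434 cmH2O.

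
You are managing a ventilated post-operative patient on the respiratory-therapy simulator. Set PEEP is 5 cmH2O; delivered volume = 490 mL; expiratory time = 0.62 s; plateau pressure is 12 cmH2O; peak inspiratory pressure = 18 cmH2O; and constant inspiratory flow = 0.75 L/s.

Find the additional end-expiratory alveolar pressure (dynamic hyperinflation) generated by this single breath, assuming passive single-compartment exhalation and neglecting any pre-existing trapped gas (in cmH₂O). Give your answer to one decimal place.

R = (PIP − Pplat)/V̇ = (18 − 12) / 0.75 = 6.0/0.75 = 8.0 cmH2O·s/L.
C = Vt/(Pplat − PEEP) = 490.0 / (12 − 5) = 490.0/7.0 = 70.0 mL/cmH2O.
τ = R × C = 8.0 × 0.07 L/cmH2O = 0.56 s.
Fraction remaining = e^(−Te/τ) = e^(−0.62/0.56) = 0.3305; trapped volume = 490.0 × 0.3305 = 161.95 mL.
Additional alveolar pressure from trapping ≈ V_trapped / C = 161.95 / 70.0 = 2.314 cmH2O.

2.3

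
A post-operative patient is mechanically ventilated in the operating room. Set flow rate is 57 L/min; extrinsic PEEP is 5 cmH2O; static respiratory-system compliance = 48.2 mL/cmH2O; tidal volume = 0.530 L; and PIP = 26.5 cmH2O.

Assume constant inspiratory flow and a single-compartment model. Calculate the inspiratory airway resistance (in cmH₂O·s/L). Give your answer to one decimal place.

11.1

Flow: 57 L/min ÷ 60 = 0.95 L/s.
Equation of motion (constant flow): PIP = Vt/C + R·V̇ + PEEP.
R·V̇ = PIP − Vt/C − PEEP = 26.5 − 530/48.2 − 5 = 26.5 − 10.996 − 5 = 10.504 cmH2O.
R = 10.504 / 0.95 = 11.057 cmH2O·s/L.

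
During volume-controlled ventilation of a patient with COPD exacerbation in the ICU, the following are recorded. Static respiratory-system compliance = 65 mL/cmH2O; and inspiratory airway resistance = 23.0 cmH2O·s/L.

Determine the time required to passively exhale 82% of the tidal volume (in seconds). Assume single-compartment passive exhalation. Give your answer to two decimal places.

2.56

τ = R × C = 23.0 × 65 mL/cmH2O = 23.0 × 0.065 L/cmH2O = 1.495 s.
Exhaled fraction f = 1 − e^(−t/τ) → t = −τ·ln(1 − f) = −1.495·ln(0.18) = 2.564 s.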